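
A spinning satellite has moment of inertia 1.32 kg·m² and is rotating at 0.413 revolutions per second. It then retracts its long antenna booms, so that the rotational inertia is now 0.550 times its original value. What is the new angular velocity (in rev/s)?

With no external torque about the axis, L is conserved: I₁ω₁ = I₂ω₂.
I₂ = 0.550 × 1.32 = 0.7260 kg·m².
ω₂ = I₁ω₁ / I₂ = (1.320)(0.413 rev/s) / (0.7260) = 0.7509 rev/s.

ω₂ ≈ 0.751 rev/s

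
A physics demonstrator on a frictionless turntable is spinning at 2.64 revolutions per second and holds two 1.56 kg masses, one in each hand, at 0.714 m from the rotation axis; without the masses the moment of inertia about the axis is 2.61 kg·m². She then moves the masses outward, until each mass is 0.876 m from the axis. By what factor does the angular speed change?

No external torque acts about the spin axis, so angular momentum is conserved.
I₁ = 2.61 + 2(1.56)(0.714)² = 4.201 kg·m²; I₂ = 2.61 + 2(1.56)(0.876)² = 5.004 kg·m².
ω₂/ω₁ = I₁/I₂ = 4.201 / 5.004 = 0.8394.

ω₂/ω₁ ≈ 0.839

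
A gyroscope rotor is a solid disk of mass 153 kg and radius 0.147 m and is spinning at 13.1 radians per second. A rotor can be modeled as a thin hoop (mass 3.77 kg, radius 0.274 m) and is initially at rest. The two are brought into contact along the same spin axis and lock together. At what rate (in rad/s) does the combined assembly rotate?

No external torque acts about the common axis, so total angular momentum is conserved.
Moments of inertia: I_A = ½(153)(0.147)² = 1.653 kg·m²; I_B = (3.77)(0.274)² = 0.2830 kg·m².
Taking A's sense as positive: L = (1.653)(13.1) = 21.66 kg·m²·rad/s.
Combined I = 1.653 + 0.2830 = 1.936 kg·m².
ω_f = L / I = 21.66 / 1.936 = 11.18 rad/s.

|ω_f| ≈ 11.2 rad/s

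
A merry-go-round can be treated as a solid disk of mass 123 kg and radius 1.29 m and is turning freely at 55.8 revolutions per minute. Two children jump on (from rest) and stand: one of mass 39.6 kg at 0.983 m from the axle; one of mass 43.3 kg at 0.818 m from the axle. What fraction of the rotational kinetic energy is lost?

No external torque acts about the axle; L_before = L_after.
I_p = ½(123)(1.29)² = 102.3 kg·m².
Added inertia Σmr² = (39.6)(0.983)² + (43.3)(0.818)² = 67.24 kg·m²; I_f = 102.3 + 67.24 = 169.6 kg·m².
ω_f = I_p ω_i / I_f = (102.3)(55.8) / 169.6 = 33.68 rpm.
KE_i = ½(102.3)(5.843 rad/s)² = 1747 J; KE_f = ½(169.6)(3.526)² = 1054 J.
Fraction lost = 0.3965.

fraction ≈ 0.396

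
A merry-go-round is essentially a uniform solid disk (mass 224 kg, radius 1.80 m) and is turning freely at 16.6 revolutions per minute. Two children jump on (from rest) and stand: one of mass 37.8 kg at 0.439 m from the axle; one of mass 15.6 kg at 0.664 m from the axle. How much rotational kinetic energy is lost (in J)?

energy lost ≈ 20.6 J

No external torque acts about the axle; L_before = L_after.
I_p = ½(224)(1.80)² = 362.9 kg·m².
Added inertia Σmr² = (37.8)(0.439)² + (15.6)(0.664)² = 14.16 kg·m²; I_f = 362.9 + 14.16 = 377.0 kg·m².
ω_f = I_p ω_i / I_f = (362.9)(16.6) / 377.0 = 15.98 rpm.
KE_i = ½(362.9)(1.738 rad/s)² = 548.3 J; KE_f = ½(377.0)(1.673)² = 527.7 J.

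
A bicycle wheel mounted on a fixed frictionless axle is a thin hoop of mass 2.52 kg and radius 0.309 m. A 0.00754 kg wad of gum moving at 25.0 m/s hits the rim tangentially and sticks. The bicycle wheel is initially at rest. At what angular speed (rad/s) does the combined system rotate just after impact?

About the axle the impulsive forces during the collision are internal, so angular momentum about that axis is conserved.
I_p = (2.52)(0.309)² = 0.2406 kg·m². Taking the sense of the wad of gum's angular momentum as positive, L_{wad} = m v R = (0.00754)(25.0)(0.309) = 0.05825 kg·m²/s.
L_i = 0 + 0.05825 = 0.05825 kg·m²/s.
After sticking, I_f = I_p + m R² = 0.2406 + (0.00754)(0.309)² = 0.2413 kg·m².
ω_f = L_i / I_f = 0.05825 / 0.2413 = 0.2414 rad/s.

|ω_f| ≈ 0.241 rad/s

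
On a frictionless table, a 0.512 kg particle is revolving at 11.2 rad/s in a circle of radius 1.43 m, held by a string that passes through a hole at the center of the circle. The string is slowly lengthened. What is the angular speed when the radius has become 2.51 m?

ω₂ ≈ 3.64 rad/s

No torque about the axis ⇒ m r₁² ω₁ = m r₂² ω₂.
ω₂ = ω₁ (r₁/r₂)² = (11.2)(1.43/2.51)² = 3.635 rad/s.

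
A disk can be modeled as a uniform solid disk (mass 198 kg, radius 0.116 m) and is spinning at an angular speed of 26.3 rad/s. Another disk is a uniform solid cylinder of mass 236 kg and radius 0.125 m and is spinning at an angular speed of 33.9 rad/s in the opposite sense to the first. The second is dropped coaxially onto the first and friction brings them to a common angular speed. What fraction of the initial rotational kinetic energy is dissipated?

No external torque acts about the common axis, so total angular momentum is conserved.
Moments of inertia: I_A = ½(198)(0.116)² = 1.332 kg·m²; I_B = ½(236)(0.125)² = 1.844 kg·m².
Taking A's sense as positive: L = (1.332)(26.3) − (1.844)(33.9) = -27.47 kg·m²·rad/s.
Combined I = 1.332 + 1.844 = 3.176 kg·m².
ω_f = L / I = -27.47 / 3.176 = -8.649 rad/s.
KE_i = ½ΣIω² = 1520 J; KE_f = ½(3.176)(8.649)² = 118.8 J.
Fraction dissipated = (KE_i − KE_f)/KE_i = 0.9219.

fraction ≈ 0.922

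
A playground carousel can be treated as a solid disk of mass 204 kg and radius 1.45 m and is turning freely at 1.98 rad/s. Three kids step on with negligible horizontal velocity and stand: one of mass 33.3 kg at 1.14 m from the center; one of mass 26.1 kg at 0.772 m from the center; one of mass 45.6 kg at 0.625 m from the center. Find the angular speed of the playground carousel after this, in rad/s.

The added mass arrives with no angular momentum about the center, and any external torque about the center is negligible, so the system's angular momentum is conserved.
I_p = ½(204)(1.45)² = 214.5 kg·m².
Added inertia Σmr² = (33.3)(1.14)² + (26.1)(0.772)² + (45.6)(0.625)² = 76.64 kg·m²; I_f = 214.5 + 76.64 = 291.1 kg·m².
ω_f = I_p ω_i / I_f = (214.5)(1.98) / 291.1 = 1.459 rad/s.

ω_f ≈ 1.46 rad/s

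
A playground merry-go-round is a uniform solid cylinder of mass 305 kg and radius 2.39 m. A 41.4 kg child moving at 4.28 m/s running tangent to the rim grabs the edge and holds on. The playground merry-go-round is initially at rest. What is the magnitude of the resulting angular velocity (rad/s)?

|ω_f| ≈ 0.382 rad/s

The axle reaction passes through the axle and exerts no torque about it; angular momentum about the axle is conserved through the impact.
I_p = ½(305)(2.39)² = 871.1 kg·m². Taking the sense of the child's angular momentum as positive, L_{child} = m v R = (41.4)(4.28)(2.39) = 423.5 kg·m²/s.
L_i = 0 + 423.5 = 423.5 kg·m²/s.
After sticking, I_f = I_p + m R² = 871.1 + (41.4)(2.39)² = 1108 kg·m².
ω_f = L_i / I_f = 423.5 / 1108 = 0.3824 rad/s.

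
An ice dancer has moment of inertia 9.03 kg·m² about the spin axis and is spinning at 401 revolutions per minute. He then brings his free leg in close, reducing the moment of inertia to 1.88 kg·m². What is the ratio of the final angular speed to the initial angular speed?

With no external torque about the axis, L is conserved: I₁ω₁ = I₂ω₂.
ω₂/ω₁ = I₁/I₂ = 9.030 / 1.880 = 4.803.

ω₂/ω₁ ≈ 4.80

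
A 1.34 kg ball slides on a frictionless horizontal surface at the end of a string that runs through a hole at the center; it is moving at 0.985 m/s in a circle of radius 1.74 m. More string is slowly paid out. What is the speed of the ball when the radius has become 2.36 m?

Central (radial) force ⇒ zero torque about the center ⇒ m v r is constant.
v₂ = v₁ r₁ / r₂ = (0.985)(1.74) / (2.36) = 0.7262 m/s.

v₂ ≈ 0.726 m/s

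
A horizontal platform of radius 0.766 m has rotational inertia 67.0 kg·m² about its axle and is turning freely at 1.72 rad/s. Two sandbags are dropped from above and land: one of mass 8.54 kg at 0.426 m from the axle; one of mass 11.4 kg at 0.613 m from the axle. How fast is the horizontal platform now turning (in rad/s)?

The added mass arrives with no angular momentum about the axle, and any external torque about the axle is negligible, so the system's angular momentum is conserved.
Added inertia Σmr² = (8.54)(0.426)² + (11.4)(0.613)² = 5.834 kg·m²; I_f = 67.00 + 5.834 = 72.83 kg·m².
ω_f = I_p ω_i / I_f = (67.00)(1.72) / 72.83 = 1.582 rad/s.

ω_f ≈ 1.58 rad/s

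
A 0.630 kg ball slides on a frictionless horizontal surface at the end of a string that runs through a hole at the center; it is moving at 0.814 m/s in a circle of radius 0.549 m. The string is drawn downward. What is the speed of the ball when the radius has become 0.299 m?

Central (radial) force ⇒ zero torque about the center ⇒ m v r is constant.
v₂ = v₁ r₁ / r₂ = (0.814)(0.549) / (0.299) = 1.495 m/s.

v₂ ≈ 1.49 m/s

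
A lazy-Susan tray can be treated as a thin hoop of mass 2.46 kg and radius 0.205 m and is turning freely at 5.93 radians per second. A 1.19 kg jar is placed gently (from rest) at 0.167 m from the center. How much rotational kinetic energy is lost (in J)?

energy lost ≈ 0.442 J

The added mass arrives with no angular momentum about the center, and any external torque about the center is negligible, so the system's angular momentum is conserved.
I_p = (2.46)(0.205)² = 0.1034 kg·m².
Added inertia Σmr² = (1.19)(0.167)² = 0.03319 kg·m²; I_f = 0.1034 + 0.03319 = 0.1366 kg·m².
ω_f = I_p ω_i / I_f = (0.1034)(5.93) / 0.1366 = 4.489 rad/s.
KE_i = ½(0.1034)(5.930 rad/s)² = 1.818 J; KE_f = ½(0.1366)(4.489)² = 1.376 J.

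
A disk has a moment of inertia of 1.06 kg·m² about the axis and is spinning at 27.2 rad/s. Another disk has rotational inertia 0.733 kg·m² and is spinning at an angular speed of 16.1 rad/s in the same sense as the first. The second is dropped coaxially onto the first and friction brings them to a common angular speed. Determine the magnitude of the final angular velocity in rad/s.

|ω_f| ≈ 22.7 rad/s

No external torque acts about the common axis, so total angular momentum is conserved.
Taking A's sense as positive: L = (1.060)(27.2) + (0.7330)(16.1) = 40.63 kg·m²·rad/s.
Combined I = 1.060 + 0.7330 = 1.793 kg·m².
ω_f = L / I = 40.63 / 1.793 = 22.66 rad/s.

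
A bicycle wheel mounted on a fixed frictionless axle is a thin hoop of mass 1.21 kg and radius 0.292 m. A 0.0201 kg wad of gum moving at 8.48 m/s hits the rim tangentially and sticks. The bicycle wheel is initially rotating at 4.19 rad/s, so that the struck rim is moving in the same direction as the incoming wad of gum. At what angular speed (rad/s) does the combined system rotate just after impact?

About the axle the impulsive forces during the collision are internal, so angular momentum about that axis is conserved.
I_p = (1.21)(0.292)² = 0.1032 kg·m². Taking the sense of the wad of gum's angular momentum as positive, L_{wad} = m v R = (0.0201)(8.48)(0.292) = 0.04977 kg·m²/s.
L_i = +I_p ω_p + m v R = +(0.1032)(4.19) + 0.04977 = 0.4821 kg·m²/s.
After sticking, I_f = I_p + m R² = 0.1032 + (0.0201)(0.292)² = 0.1049 kg·m².
ω_f = L_i / I_f = 0.4821 / 0.1049 = 4.596 rad/s.

|ω_f| ≈ 4.60 rad/s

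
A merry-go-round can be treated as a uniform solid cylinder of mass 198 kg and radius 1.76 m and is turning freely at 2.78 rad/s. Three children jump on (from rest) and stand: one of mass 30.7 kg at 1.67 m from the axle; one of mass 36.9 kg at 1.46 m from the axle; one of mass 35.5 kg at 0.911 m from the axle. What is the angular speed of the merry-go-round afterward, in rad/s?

No external torque acts about the axle; L_before = L_after.
I_p = ½(198)(1.76)² = 306.7 kg·m².
Added inertia Σmr² = (30.7)(1.67)² + (36.9)(1.46)² + (35.5)(0.911)² = 193.7 kg·m²; I_f = 306.7 + 193.7 = 500.4 kg·m².
ω_f = I_p ω_i / I_f = (306.7)(2.78) / 500.4 = 1.704 rad/s.

ω_f ≈ 1.70 rad/s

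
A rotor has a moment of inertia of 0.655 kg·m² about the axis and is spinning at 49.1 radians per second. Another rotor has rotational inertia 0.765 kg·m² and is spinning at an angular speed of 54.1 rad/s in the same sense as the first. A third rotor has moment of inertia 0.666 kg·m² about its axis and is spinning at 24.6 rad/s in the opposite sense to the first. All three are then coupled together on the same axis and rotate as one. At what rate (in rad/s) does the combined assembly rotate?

No external torque acts about the common axis, so total angular momentum is conserved.
Taking A's sense as positive: L = (0.6550)(49.1) + (0.7650)(54.1) − (0.6660)(24.6) = 57.16 kg·m²·rad/s.
Combined I = 0.6550 + 0.7650 + 0.6660 = 2.086 kg·m².
ω_f = L / I = 57.16 / 2.086 = 27.40 rad/s.

|ω_f| ≈ 27.4 rad/s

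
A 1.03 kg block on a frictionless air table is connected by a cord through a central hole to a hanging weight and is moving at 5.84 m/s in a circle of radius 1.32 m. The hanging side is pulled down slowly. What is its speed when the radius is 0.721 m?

v₂ ≈ 10.7 m/s

Central (radial) force ⇒ zero torque about the center ⇒ m v r is constant.
v₂ = v₁ r₁ / r₂ = (5.84)(1.32) / (0.721) = 10.69 m/s.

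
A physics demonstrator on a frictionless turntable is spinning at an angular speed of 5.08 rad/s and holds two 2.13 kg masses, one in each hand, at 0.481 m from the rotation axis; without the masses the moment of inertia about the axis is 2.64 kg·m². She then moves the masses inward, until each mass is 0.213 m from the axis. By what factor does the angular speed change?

Angular momentum about the spin axis is conserved since the torque about it is zero.
I₁ = 2.64 + 2(2.13)(0.481)² = 3.626 kg·m²; I₂ = 2.64 + 2(2.13)(0.213)² = 2.833 kg·m².
ω₂/ω₁ = I₁/I₂ = 3.626 / 2.833 = 1.280.

ω₂/ω₁ ≈ 1.28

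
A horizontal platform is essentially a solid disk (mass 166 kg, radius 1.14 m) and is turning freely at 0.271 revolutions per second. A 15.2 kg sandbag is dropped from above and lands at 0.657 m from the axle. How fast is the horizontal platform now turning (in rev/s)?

The added mass arrives with no angular momentum about the axle, and any external torque about the axle is negligible, so the system's angular momentum is conserved.
I_p = ½(166)(1.14)² = 107.9 kg·m².
Added inertia Σmr² = (15.2)(0.657)² = 6.561 kg·m²; I_f = 107.9 + 6.561 = 114.4 kg·m².
ω_f = I_p ω_i / I_f = (107.9)(0.271) / 114.4 = 0.2555 rev/s.

ω_f ≈ 0.255 rev/s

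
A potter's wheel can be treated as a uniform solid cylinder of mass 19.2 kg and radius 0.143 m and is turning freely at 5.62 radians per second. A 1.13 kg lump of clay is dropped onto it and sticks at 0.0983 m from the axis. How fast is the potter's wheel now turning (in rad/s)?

The added mass arrives with no angular momentum about the axis, and any external torque about the axis is negligible, so the system's angular momentum is conserved.
I_p = ½(19.2)(0.143)² = 0.1963 kg·m².
Added inertia Σmr² = (1.13)(0.0983)² = 0.01092 kg·m²; I_f = 0.1963 + 0.01092 = 0.2072 kg·m².
ω_f = I_p ω_i / I_f = (0.1963)(5.62) / 0.2072 = 5.324 rad/s.

ω_f ≈ 5.32 rad/s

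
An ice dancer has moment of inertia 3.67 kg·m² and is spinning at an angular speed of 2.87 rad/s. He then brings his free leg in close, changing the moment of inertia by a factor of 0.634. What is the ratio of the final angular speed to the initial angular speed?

With no external torque about the axis, L is conserved: I₁ω₁ = I₂ω₂.
I₂ = 0.634 × 3.67 = 2.327 kg·m².
ω₂/ω₁ = I₁/I₂ = 3.670 / 2.327 = 1.577.

ω₂/ω₁ ≈ 1.58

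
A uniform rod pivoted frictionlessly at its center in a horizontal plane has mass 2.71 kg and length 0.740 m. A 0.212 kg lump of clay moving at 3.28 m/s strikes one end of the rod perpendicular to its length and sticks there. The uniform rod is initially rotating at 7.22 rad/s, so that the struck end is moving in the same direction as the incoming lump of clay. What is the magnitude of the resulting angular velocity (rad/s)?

About the pivot the impulsive forces during the collision are internal, so angular momentum about that axis is conserved.
I_p = (1/12)(2.71)(0.740)² = 0.1237 kg·m². Taking the sense of the lump of clay's angular momentum as positive, L_{lump} = m v R = (0.212)(3.28)(0.740/2) = 0.2573 kg·m²/s.
L_i = +I_p ω_p + m v R = +(0.1237)(7.22) + 0.2573 = 1.150 kg·m²/s.
After sticking, I_f = I_p + m R² = 0.1237 + (0.212)(0.740/2)² = 0.1527 kg·m².
ω_f = L_i / I_f = 1.150 / 0.1527 = 7.533 rad/s.

|ω_f| ≈ 7.53 rad/s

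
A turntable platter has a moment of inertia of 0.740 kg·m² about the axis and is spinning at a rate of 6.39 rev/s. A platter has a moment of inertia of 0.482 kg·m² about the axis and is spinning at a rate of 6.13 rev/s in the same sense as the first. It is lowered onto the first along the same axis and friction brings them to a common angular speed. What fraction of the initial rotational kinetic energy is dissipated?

fraction ≈ 0.000408

No external torque acts about the common axis, so total angular momentum is conserved.
Taking A's sense as positive: L = (0.7400)(6.39) + (0.4820)(6.13) = 7.683 kg·m²·rev/s.
Combined I = 0.7400 + 0.4820 = 1.222 kg·m².
ω_f = L / I = 7.683 / 1.222 = 6.287 rev/s.
KE_i = ½ΣIω² = 954.0 J; KE_f = ½(1.222)(39.51)² = 953.6 J.
Fraction dissipated = (KE_i − KE_f)/KE_i = 0.0004083.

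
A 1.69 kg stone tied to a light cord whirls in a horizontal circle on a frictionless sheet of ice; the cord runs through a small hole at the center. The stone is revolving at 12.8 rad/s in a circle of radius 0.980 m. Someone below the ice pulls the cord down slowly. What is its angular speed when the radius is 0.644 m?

The constraining force is radial, so m r² ω about the center is conserved.
ω₂ = ω₁ (r₁/r₂)² = (12.8)(0.980/0.644)² = 29.64 rad/s.

ω₂ ≈ 29.6 rad/s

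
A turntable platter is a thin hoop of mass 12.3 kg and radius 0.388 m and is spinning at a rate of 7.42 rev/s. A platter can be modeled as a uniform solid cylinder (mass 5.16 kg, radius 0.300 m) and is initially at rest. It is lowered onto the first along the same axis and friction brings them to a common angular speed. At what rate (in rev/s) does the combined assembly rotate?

No external torque acts about the common axis, so total angular momentum is conserved.
Moments of inertia: I_A = (12.3)(0.388)² = 1.852 kg·m²; I_B = ½(5.16)(0.300)² = 0.2322 kg·m².
Taking A's sense as positive: L = (1.852)(7.42) = 13.74 kg·m²·rev/s.
Combined I = 1.852 + 0.2322 = 2.084 kg·m².
ω_f = L / I = 13.74 / 2.084 = 6.593 rev/s.

|ω_f| ≈ 6.59 rev/s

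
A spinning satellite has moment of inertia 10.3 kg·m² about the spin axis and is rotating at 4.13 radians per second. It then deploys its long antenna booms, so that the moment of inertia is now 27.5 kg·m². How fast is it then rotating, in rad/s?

No external torque acts about the spin axis, so angular momentum is conserved.
ω₂ = I₁ω₁ / I₂ = (10.30)(4.13 rad/s) / (27.50) = 1.547 rad/s.

ω₂ ≈ 1.55 rad/s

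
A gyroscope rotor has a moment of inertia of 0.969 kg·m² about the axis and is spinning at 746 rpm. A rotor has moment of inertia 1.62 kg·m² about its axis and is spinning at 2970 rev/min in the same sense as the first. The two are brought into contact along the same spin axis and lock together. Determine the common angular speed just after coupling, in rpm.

|ω_f| ≈ 2140 rpm

The coupling torques are internal; angular momentum about the shared axis is conserved.
Taking A's sense as positive: L = (0.9690)(746) + (1.620)(2970) = 5534 kg·m²·rpm.
Combined I = 0.9690 + 1.620 = 2.589 kg·m².
ω_f = L / I = 5534 / 2.589 = 2138 rpm.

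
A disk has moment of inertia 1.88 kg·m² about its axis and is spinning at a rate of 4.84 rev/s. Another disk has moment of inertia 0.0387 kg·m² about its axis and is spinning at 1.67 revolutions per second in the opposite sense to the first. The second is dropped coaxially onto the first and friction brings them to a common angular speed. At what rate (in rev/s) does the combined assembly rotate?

No external torque acts about the common axis, so total angular momentum is conserved.
Taking A's sense as positive: L = (1.880)(4.84) − (0.03870)(1.67) = 9.035 kg·m²·rev/s.
Combined I = 1.880 + 0.03870 = 1.919 kg·m².
ω_f = L / I = 9.035 / 1.919 = 4.709 rev/s.

|ω_f| ≈ 4.71 rev/s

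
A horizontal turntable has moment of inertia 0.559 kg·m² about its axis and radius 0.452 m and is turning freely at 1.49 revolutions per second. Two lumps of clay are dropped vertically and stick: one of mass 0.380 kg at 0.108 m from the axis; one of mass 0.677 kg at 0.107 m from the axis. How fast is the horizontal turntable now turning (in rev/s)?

The added mass arrives with no angular momentum about the axis, and any external torque about the axis is negligible, so the system's angular momentum is conserved.
Added inertia Σmr² = (0.380)(0.108)² + (0.677)(0.107)² = 0.01218 kg·m²; I_f = 0.5590 + 0.01218 = 0.5712 kg·m².
ω_f = I_p ω_i / I_f = (0.5590)(1.49) / 0.5712 = 1.458 rev/s.

ω_f ≈ 1.46 rev/s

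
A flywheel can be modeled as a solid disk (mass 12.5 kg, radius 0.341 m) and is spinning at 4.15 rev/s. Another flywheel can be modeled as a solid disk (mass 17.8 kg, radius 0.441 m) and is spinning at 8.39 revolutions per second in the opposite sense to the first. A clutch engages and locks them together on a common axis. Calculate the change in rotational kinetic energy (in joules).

ΔKE ≈ -1590 J

The coupling torques are internal; angular momentum about the shared axis is conserved.
Moments of inertia: I_A = ½(12.5)(0.341)² = 0.7268 kg·m²; I_B = ½(17.8)(0.441)² = 1.731 kg·m².
Taking A's sense as positive: L = (0.7268)(4.15) − (1.731)(8.39) = -11.51 kg·m²·rev/s.
Combined I = 0.7268 + 1.731 = 2.458 kg·m².
ω_f = L / I = -11.51 / 2.458 = -4.682 rev/s.
KE_i = ½ΣIω² = 2652 J; KE_f = ½(2.458)(29.42)² = 1063 J.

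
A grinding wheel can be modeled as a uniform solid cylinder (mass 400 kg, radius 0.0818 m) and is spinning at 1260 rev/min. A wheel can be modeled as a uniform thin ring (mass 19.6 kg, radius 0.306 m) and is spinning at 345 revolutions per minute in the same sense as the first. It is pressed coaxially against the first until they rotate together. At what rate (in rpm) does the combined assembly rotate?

The coupling torques are internal; angular momentum about the shared axis is conserved.
Moments of inertia: I_A = ½(400)(0.0818)² = 1.338 kg·m²; I_B = (19.6)(0.306)² = 1.835 kg·m².
Taking A's sense as positive: L = (1.338)(1260) + (1.835)(345) = 2319 kg·m²·rpm.
Combined I = 1.338 + 1.835 = 3.174 kg·m².
ω_f = L / I = 2319 / 3.174 = 730.8 rpm.

|ω_f| ≈ 731 rpm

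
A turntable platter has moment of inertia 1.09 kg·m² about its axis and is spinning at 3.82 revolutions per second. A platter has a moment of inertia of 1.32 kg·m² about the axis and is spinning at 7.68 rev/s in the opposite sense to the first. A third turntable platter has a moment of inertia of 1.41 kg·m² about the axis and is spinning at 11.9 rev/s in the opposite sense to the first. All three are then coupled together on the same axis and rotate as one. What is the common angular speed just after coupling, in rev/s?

The coupling torques are internal; angular momentum about the shared axis is conserved.
Taking A's sense as positive: L = (1.090)(3.82) − (1.320)(7.68) − (1.410)(11.9) = -22.75 kg·m²·rev/s.
Combined I = 1.090 + 1.320 + 1.410 = 3.820 kg·m².
ω_f = L / I = -22.75 / 3.820 = -5.956 rev/s.

|ω_f| ≈ 5.96 rev/s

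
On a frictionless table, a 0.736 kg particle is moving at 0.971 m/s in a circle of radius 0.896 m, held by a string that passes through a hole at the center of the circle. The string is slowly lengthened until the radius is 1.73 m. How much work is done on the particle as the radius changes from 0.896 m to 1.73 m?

Central (radial) force ⇒ zero torque about the center ⇒ m v r is constant.
v₂ = v₁ r₁ / r₂ = (0.971)(0.896) / (1.73) = 0.5029 m/s.
W = ΔKE = ½m(v₂² − v₁²) = -0.2539 J.

W ≈ -0.254 J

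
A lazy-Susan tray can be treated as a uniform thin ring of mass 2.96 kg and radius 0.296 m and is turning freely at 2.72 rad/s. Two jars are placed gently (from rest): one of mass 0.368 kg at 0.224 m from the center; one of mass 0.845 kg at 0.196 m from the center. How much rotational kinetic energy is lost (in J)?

energy lost ≈ 0.157 J

The added mass arrives with no angular momentum about the center, and any external torque about the center is negligible, so the system's angular momentum is conserved.
I_p = (2.96)(0.296)² = 0.2593 kg·m².
Added inertia Σmr² = (0.368)(0.224)² + (0.845)(0.196)² = 0.05093 kg·m²; I_f = 0.2593 + 0.05093 = 0.3103 kg·m².
ω_f = I_p ω_i / I_f = (0.2593)(2.72) / 0.3103 = 2.274 rad/s.
KE_i = ½(0.2593)(2.720 rad/s)² = 0.9594 J; KE_f = ½(0.3103)(2.274)² = 0.8019 J.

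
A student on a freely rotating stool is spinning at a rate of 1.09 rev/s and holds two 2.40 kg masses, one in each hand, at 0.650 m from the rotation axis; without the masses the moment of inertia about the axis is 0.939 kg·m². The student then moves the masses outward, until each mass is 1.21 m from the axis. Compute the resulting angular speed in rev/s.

With no external torque about the axis, L is conserved: I₁ω₁ = I₂ω₂.
I₁ = 0.939 + 2(2.40)(0.650)² = 2.967 kg·m²; I₂ = 0.939 + 2(2.40)(1.21)² = 7.967 kg·m².
ω₂ = I₁ω₁ / I₂ = (2.967)(1.09 rev/s) / (7.967) = 0.4059 rev/s.

ω₂ ≈ 0.406 rev/s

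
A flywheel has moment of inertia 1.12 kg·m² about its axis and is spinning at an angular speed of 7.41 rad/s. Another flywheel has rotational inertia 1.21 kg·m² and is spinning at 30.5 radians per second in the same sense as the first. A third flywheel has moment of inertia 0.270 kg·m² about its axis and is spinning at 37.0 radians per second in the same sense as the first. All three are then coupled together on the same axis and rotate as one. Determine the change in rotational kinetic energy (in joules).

No external torque acts about the common axis, so total angular momentum is conserved.
Taking A's sense as positive: L = (1.120)(7.41) + (1.210)(30.5) + (0.2700)(37.0) = 55.19 kg·m²·rad/s.
Combined I = 1.120 + 1.210 + 0.2700 = 2.600 kg·m².
ω_f = L / I = 55.19 / 2.600 = 21.23 rad/s.
KE_i = ½ΣIω² = 778.4 J; KE_f = ½(2.600)(21.23)² = 585.8 J.

ΔKE ≈ -193 J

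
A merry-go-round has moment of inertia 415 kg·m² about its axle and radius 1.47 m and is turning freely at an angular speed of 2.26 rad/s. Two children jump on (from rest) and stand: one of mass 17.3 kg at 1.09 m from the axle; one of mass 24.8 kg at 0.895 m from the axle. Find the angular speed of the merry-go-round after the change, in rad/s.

No external torque acts about the axle; L_before = L_after.
Added inertia Σmr² = (17.3)(1.09)² + (24.8)(0.895)² = 40.42 kg·m²; I_f = 415.0 + 40.42 = 455.4 kg·m².
ω_f = I_p ω_i / I_f = (415.0)(2.26) / 455.4 = 2.059 rad/s.

ω_f ≈ 2.06 rad/s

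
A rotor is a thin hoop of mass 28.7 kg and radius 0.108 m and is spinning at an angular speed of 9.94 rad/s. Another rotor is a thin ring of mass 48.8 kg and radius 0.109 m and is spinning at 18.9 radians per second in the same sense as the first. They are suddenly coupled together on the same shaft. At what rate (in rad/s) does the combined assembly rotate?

No external torque acts about the common axis, so total angular momentum is conserved.
Moments of inertia: I_A = (28.7)(0.108)² = 0.3348 kg·m²; I_B = (48.8)(0.109)² = 0.5798 kg·m².
Taking A's sense as positive: L = (0.3348)(9.94) + (0.5798)(18.9) = 14.29 kg·m²·rad/s.
Combined I = 0.3348 + 0.5798 = 0.9145 kg·m².
ω_f = L / I = 14.29 / 0.9145 = 15.62 rad/s.

|ω_f| ≈ 15.6 rad/s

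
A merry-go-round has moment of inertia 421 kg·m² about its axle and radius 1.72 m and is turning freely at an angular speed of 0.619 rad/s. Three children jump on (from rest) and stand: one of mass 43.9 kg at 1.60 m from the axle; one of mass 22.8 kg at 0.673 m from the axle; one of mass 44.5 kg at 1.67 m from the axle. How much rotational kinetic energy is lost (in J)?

The added mass arrives with no angular momentum about the axle, and any external torque about the axle is negligible, so the system's angular momentum is conserved.
Added inertia Σmr² = (43.9)(1.60)² + (22.8)(0.673)² + (44.5)(1.67)² = 246.8 kg·m²; I_f = 421.0 + 246.8 = 667.8 kg·m².
ω_f = I_p ω_i / I_f = (421.0)(0.619) / 667.8 = 0.3902 rad/s.
KE_i = ½(421.0)(0.6190 rad/s)² = 80.66 J; KE_f = ½(667.8)(0.3902)² = 50.85 J.

energy lost ≈ 29.8 J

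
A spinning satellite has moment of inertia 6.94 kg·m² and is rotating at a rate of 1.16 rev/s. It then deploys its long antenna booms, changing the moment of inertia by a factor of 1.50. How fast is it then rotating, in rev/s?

ω₂ ≈ 0.773 rev/s

Angular momentum about the spin axis is conserved since the torque about it is zero.
I₂ = 1.50 × 6.94 = 10.41 kg·m².
ω₂ = I₁ω₁ / I₂ = (6.940)(1.16 rev/s) / (10.41) = 0.7733 rev/s.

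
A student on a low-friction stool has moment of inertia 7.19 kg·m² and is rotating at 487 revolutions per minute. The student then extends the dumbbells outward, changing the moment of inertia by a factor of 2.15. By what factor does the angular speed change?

ω₂/ω₁ ≈ 0.465

With no external torque about the axis, L is conserved: I₁ω₁ = I₂ω₂.
I₂ = 2.15 × 7.19 = 15.46 kg·m².
ω₂/ω₁ = I₁/I₂ = 7.190 / 15.46 = 0.4651.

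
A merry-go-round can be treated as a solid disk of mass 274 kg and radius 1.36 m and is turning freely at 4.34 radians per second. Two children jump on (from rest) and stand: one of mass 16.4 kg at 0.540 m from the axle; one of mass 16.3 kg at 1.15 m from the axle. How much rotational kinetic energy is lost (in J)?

energy lost ≈ 225 J

No external torque acts about the axle; L_before = L_after.
I_p = ½(274)(1.36)² = 253.4 kg·m².
Added inertia Σmr² = (16.4)(0.540)² + (16.3)(1.15)² = 26.34 kg·m²; I_f = 253.4 + 26.34 = 279.7 kg·m².
ω_f = I_p ω_i / I_f = (253.4)(4.34) / 279.7 = 3.931 rad/s.
KE_i = ½(253.4)(4.340 rad/s)² = 2386 J; KE_f = ½(279.7)(3.931)² = 2162 J.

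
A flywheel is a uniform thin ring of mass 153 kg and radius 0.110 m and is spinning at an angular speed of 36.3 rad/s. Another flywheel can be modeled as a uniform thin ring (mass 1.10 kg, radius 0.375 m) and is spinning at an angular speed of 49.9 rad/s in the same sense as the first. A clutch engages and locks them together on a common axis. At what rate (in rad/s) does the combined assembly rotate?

No external torque acts about the common axis, so total angular momentum is conserved.
Moments of inertia: I_A = (153)(0.110)² = 1.851 kg·m²; I_B = (1.10)(0.375)² = 0.1547 kg·m².
Taking A's sense as positive: L = (1.851)(36.3) + (0.1547)(49.9) = 74.92 kg·m²·rad/s.
Combined I = 1.851 + 0.1547 = 2.006 kg·m².
ω_f = L / I = 74.92 / 2.006 = 37.35 rad/s.

|ω_f| ≈ 37.3 rad/s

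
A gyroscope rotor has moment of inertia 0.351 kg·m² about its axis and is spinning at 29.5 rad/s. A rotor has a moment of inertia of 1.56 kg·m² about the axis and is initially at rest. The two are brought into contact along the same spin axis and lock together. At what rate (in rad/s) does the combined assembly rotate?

|ω_f| ≈ 5.42 rad/s

No external torque acts about the common axis, so total angular momentum is conserved.
Taking A's sense as positive: L = (0.3510)(29.5) = 10.35 kg·m²·rad/s.
Combined I = 0.3510 + 1.560 = 1.911 kg·m².
ω_f = L / I = 10.35 / 1.911 = 5.418 rad/s.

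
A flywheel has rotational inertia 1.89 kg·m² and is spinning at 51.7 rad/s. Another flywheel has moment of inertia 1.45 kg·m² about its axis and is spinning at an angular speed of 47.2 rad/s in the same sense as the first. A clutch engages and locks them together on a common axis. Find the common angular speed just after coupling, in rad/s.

|ω_f| ≈ 49.7 rad/s

The coupling torques are internal; angular momentum about the shared axis is conserved.
Taking A's sense as positive: L = (1.890)(51.7) + (1.450)(47.2) = 166.2 kg·m²·rad/s.
Combined I = 1.890 + 1.450 = 3.340 kg·m².
ω_f = L / I = 166.2 / 3.340 = 49.75 rad/s.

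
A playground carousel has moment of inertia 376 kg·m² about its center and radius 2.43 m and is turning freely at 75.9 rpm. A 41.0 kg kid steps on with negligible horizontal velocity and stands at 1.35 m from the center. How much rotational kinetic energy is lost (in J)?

The added mass arrives with no angular momentum about the center, and any external torque about the center is negligible, so the system's angular momentum is conserved.
Added inertia Σmr² = (41.0)(1.35)² = 74.72 kg·m²; I_f = 376.0 + 74.72 = 450.7 kg·m².
ω_f = I_p ω_i / I_f = (376.0)(75.9) / 450.7 = 63.32 rpm.
KE_i = ½(376.0)(7.948 rad/s)² = 11880 J; KE_f = ½(450.7)(6.631)² = 9908 J.

energy lost ≈ 1970 J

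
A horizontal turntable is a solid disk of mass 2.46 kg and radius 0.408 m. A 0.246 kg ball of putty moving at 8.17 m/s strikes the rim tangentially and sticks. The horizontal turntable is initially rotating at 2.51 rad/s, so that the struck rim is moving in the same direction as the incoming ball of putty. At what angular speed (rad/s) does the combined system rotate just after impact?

About the axle the impulsive forces during the collision are internal, so angular momentum about that axis is conserved.
I_p = ½(2.46)(0.408)² = 0.2048 kg·m². Taking the sense of the ball of putty's angular momentum as positive, L_{ball} = m v R = (0.246)(8.17)(0.408) = 0.8200 kg·m²/s.
L_i = +I_p ω_p + m v R = +(0.2048)(2.51) + 0.8200 = 1.334 kg·m²/s.
After sticking, I_f = I_p + m R² = 0.2048 + (0.246)(0.408)² = 0.2457 kg·m².
ω_f = L_i / I_f = 1.334 / 0.2457 = 5.429 rad/s.

|ω_f| ≈ 5.43 rad/s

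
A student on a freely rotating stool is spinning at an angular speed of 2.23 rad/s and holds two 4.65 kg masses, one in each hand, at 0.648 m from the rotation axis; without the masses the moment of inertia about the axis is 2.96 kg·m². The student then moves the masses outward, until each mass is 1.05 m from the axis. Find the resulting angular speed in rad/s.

With no external torque about the axis, L is conserved: I₁ω₁ = I₂ω₂.
I₁ = 2.96 + 2(4.65)(0.648)² = 6.865 kg·m²; I₂ = 2.96 + 2(4.65)(1.05)² = 13.21 kg·m².
ω₂ = I₁ω₁ / I₂ = (6.865)(2.23 rad/s) / (13.21) = 1.159 rad/s.

ω₂ ≈ 1.16 rad/s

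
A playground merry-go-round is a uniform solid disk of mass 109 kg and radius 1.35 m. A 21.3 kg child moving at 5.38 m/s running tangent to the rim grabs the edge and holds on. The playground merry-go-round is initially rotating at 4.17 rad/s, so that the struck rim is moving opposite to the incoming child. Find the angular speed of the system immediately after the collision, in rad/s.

The axle reaction passes through the axle and exerts no torque about it; angular momentum about the axle is conserved through the impact.
I_p = ½(109)(1.35)² = 99.33 kg·m². Taking the sense of the child's angular momentum as positive, L_{child} = m v R = (21.3)(5.38)(1.35) = 154.7 kg·m²/s.
L_i = −I_p ω_p + m v R = −(99.33)(4.17) + 154.7 = -259.5 kg·m²/s.
After sticking, I_f = I_p + m R² = 99.33 + (21.3)(1.35)² = 138.1 kg·m².
ω_f = L_i / I_f = -259.5 / 138.1 = -1.878 rad/s.

|ω_f| ≈ 1.88 rad/s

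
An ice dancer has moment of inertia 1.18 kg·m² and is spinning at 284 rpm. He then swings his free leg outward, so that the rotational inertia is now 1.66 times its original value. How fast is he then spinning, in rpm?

With no external torque about the axis, L is conserved: I₁ω₁ = I₂ω₂.
I₂ = 1.66 × 1.18 = 1.959 kg·m².
ω₂ = I₁ω₁ / I₂ = (1.180)(284 rpm) / (1.959) = 171.1 rpm.

ω₂ ≈ 171 rpm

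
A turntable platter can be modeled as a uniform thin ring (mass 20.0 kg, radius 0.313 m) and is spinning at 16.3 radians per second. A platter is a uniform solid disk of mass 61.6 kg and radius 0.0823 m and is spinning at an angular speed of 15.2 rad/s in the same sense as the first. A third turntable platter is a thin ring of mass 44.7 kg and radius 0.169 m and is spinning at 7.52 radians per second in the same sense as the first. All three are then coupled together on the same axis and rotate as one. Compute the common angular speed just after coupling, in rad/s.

|ω_f| ≈ 13.0 rad/s

The coupling torques are internal; angular momentum about the shared axis is conserved.
Moments of inertia: I_A = (20.0)(0.313)² = 1.959 kg·m²; I_B = ½(61.6)(0.0823)² = 0.2086 kg·m²; I_C = (44.7)(0.169)² = 1.277 kg·m².
Taking A's sense as positive: L = (1.959)(16.3) + (0.2086)(15.2) + (1.277)(7.52) = 44.71 kg·m²·rad/s.
Combined I = 1.959 + 0.2086 + 1.277 = 3.445 kg·m².
ω_f = L / I = 44.71 / 3.445 = 12.98 rad/s.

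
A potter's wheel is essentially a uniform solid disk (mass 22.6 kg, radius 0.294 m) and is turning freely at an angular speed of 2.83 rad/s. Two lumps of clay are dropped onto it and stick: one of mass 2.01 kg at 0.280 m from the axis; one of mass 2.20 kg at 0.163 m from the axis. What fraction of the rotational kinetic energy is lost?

No external torque acts about the axis; L_before = L_after.
I_p = ½(22.6)(0.294)² = 0.9767 kg·m².
Added inertia Σmr² = (2.01)(0.280)² + (2.20)(0.163)² = 0.2160 kg·m²; I_f = 0.9767 + 0.2160 = 1.193 kg·m².
ω_f = I_p ω_i / I_f = (0.9767)(2.83) / 1.193 = 2.317 rad/s.
KE_i = ½(0.9767)(2.830 rad/s)² = 3.911 J; KE_f = ½(1.193)(2.317)² = 3.203 J.
Fraction lost = 0.1811.

fraction ≈ 0.181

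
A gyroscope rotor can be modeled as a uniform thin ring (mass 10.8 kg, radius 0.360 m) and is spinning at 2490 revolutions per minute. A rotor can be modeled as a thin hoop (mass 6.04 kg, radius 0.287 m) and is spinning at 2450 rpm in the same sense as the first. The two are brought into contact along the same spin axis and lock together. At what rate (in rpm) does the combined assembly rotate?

The coupling torques are internal; angular momentum about the shared axis is conserved.
Moments of inertia: I_A = (10.8)(0.360)² = 1.400 kg·m²; I_B = (6.04)(0.287)² = 0.4975 kg·m².
Taking A's sense as positive: L = (1.400)(2490) + (0.4975)(2450) = 4704 kg·m²·rpm.
Combined I = 1.400 + 0.4975 = 1.897 kg·m².
ω_f = L / I = 4704 / 1.897 = 2480 rpm.

|ω_f| ≈ 2480 rpm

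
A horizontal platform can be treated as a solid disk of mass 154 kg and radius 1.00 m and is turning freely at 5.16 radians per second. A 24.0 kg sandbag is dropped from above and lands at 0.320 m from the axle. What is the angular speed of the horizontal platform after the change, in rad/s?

ω_f ≈ 5.00 rad/s

The added mass arrives with no angular momentum about the axle, and any external torque about the axle is negligible, so the system's angular momentum is conserved.
I_p = ½(154)(1.00)² = 77.00 kg·m².
Added inertia Σmr² = (24.0)(0.320)² = 2.458 kg·m²; I_f = 77.00 + 2.458 = 79.46 kg·m².
ω_f = I_p ω_i / I_f = (77.00)(5.16) / 79.46 = 5.000 rad/s.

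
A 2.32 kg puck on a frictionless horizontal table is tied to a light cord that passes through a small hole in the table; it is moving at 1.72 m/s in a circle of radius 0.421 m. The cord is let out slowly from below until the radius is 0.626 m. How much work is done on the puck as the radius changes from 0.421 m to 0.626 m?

The only horizontal force on the mass is along the cord (radial), so it exerts no torque about the hole and angular momentum m v r is conserved.
v₂ = v₁ r₁ / r₂ = (1.72)(0.421) / (0.626) = 1.157 m/s.
W = ΔKE = ½m(v₂² − v₁²) = -1.880 J.

W ≈ -1.88 J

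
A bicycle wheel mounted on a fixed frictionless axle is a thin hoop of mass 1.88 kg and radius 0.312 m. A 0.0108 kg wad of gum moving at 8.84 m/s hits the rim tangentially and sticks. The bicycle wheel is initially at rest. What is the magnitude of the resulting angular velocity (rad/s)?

|ω_f| ≈ 0.162 rad/s

About the axle the impulsive forces during the collision are internal, so angular momentum about that axis is conserved.
I_p = (1.88)(0.312)² = 0.1830 kg·m². Taking the sense of the wad of gum's angular momentum as positive, L_{wad} = m v R = (0.0108)(8.84)(0.312) = 0.02979 kg·m²/s.
L_i = 0 + 0.02979 = 0.02979 kg·m²/s.
After sticking, I_f = I_p + m R² = 0.1830 + (0.0108)(0.312)² = 0.1841 kg·m².
ω_f = L_i / I_f = 0.02979 / 0.1841 = 0.1618 rad/s.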